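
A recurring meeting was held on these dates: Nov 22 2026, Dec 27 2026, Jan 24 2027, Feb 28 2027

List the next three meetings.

These are Sundays at 28- or 35-day spacing (35, 28, 35).
The pattern: 4th Sunday of the month.
4th Sunday of March 2027: Mar 28 2027.
4th Sunday of April 2027: Apr 25 2027.
4th Sunday of May 2027: May 23 2027.

Mar 28 2027, Apr 25 2027, May 23 2027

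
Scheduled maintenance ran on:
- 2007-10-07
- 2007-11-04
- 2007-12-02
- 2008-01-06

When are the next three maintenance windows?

Gaps: 28, 28, 35 days — a mix of 28 and 35. Every date is a Sunday.
Each is the 1st Sunday of its month.
February 2008 — 1st Sunday is 2008-02-03.
1st Sunday of March 2008: 2008-03-02.
April 2008 — 1st Sunday is 2008-04-06.

2008-02-03, 2008-03-02, 2008-04-06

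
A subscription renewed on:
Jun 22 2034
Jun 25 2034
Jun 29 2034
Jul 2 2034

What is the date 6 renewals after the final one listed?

Every event lands on a Thursday or Sunday (gaps cycle 3, 4, 3).
So the schedule is: every Thursday and Sunday.
Next Thursday: Jul 6 2034.
The following Sunday is Jul 9 2034.
The following Thursday is Jul 13 2034.
The following Sunday is Jul 16 2034.
The following Thursday is Jul 20 2034.
The following Sunday is Jul 23 2034.

Jul 23 2034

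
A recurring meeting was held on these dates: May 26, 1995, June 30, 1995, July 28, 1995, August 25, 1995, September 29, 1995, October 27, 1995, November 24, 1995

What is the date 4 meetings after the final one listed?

Every date is a Friday; gaps 35, 28, 28, 35, 28, 28 days.
Each is the last Friday of its month (at least one falls on the 29th or later, ruling out '4th Friday').
December 1995 ends with Friday December 29, 1995.
January 1996 ends with Friday January 26, 1996.
February 1996 ends with Friday February 23, 1996.
Last Friday of March 1996: March 29, 1996.

March 29, 1996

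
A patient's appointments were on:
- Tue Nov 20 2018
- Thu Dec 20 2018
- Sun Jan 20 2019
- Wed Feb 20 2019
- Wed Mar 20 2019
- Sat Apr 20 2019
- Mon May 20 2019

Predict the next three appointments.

The day-of-month is always 20 (30, 31, 31, 28, 31, 30 days between events).
So this recurs on the 20th of each month.
June 2019: Thu Jun 20 2019.
Next: July 2019 → Sat Jul 20 2019.
Next: August 2019 → Tue Aug 20 2019.

Thu Jun 20 2019, Sat Jul 20 2019, Tue Aug 20 2019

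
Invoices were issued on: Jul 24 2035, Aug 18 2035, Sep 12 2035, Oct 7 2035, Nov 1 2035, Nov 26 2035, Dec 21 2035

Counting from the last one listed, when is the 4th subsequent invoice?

Mar 30 2036

Every event comes 25 days after the last (25, 25, 25, 25, 25, 25).
Dec 21 2035 + 25 days = Jan 15 2036.
Jan 15 2036 + 25 days = Feb 9 2036.
Feb 9 2036 + 25 days = Mar 5 2036.
Mar 5 2036 + 25 days = Mar 30 2036.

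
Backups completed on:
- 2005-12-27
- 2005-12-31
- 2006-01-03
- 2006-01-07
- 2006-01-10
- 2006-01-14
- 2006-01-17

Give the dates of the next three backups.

Every event lands on a Tuesday or Saturday (gaps cycle 4, 3, 4, 3, 4, 3).
So the schedule is: every Tuesday and Saturday.
The following Saturday is 2006-01-21.
Next Tuesday: 2006-01-24.
Next Saturday: 2006-01-28.

2006-01-21, 2006-01-24, 2006-01-28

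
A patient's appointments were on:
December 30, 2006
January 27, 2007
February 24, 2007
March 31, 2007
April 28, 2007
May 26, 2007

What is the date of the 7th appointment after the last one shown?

Every date is a Saturday; gaps 28, 28, 35, 28, 28 days.
Each is the last Saturday of its month (at least one falls on the 29th or later, ruling out '4th Saturday').
June 2007 ends with Saturday June 30, 2007.
July 2007 ends with Saturday July 28, 2007.
August 2007 ends with Saturday August 25, 2007.
September 2007 ends with Saturday September 29, 2007.
October 2007 ends with Saturday October 27, 2007.
Last Saturday of November 2007: November 24, 2007.
Last Saturday of December 2007: December 29, 2007.

December 29, 2007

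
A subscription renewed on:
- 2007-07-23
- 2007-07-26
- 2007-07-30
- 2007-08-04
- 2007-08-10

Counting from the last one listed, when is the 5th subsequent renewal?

The spacing grows by 1 each time: 3, 4, 5, 6 days.
Next gap: 7 days. 2007-08-10 + 7 days = 2007-08-17.
Next gap: 8 days. 2007-08-17 + 8 days = 2007-08-25.
Next gap: 9 days. 2007-08-25 + 9 days = 2007-09-03.
Next gap: 10 days. 2007-09-03 + 10 days = 2007-09-13.
Next gap: 11 days. 2007-09-13 + 11 days = 2007-09-24.

2007-09-24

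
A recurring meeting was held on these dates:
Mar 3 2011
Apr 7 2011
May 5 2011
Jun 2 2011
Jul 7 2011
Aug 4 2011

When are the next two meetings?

Gaps: 35, 28, 28, 35, 28 days — a mix of 28 and 35. Every date is a Thursday.
Each is the 1st Thursday of its month.
September 2011 — 1st Thursday is Sep 1 2011.
1st Thursday of October 2011: Oct 6 2011.

Sep 1 2011, Oct 6 2011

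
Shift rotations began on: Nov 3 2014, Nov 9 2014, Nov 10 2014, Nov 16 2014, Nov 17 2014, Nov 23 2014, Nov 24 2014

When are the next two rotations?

The gap pattern 6, 1, 6, 1, 6, 1 repeats every 2 events.
These are the Mondays and Sundays of each week.
Next Sunday: Nov 30 2014.
Next Monday: Dec 1 2014.

Nov 30 2014, Dec 1 2014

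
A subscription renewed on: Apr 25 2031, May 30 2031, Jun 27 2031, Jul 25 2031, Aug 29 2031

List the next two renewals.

Sep 26 2031, Oct 31 2031

These are Fridays with 35, 28, 28, 35-day gaps.
Each is the final Friday of its month — May 30 2031 is past the 28th, so '4th Friday' doesn't fit.
September 2031 ends with Friday Sep 26 2031.
Last Friday of October 2031: Oct 31 2031.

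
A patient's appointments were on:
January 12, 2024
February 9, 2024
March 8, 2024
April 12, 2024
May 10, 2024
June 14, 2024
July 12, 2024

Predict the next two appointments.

August 9, 2024; September 13, 2024

All dates are Fridays, 28, 28, 35, 28, 35, 28 days apart.
Specifically, the 2nd Friday of each month.
2nd Friday of August 2024: August 9, 2024.
2nd Friday of September 2024: September 13, 2024.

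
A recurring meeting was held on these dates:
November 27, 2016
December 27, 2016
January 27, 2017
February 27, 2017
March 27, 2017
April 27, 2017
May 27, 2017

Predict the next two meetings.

June 27, 2017; July 27, 2017

Gaps: 30, 31, 31, 28, 31, 30 days — not constant. Every event is on the 27th of the month.
Pattern: the 27th of each month.
June 2017: June 27, 2017.
July 2017: July 27, 2017.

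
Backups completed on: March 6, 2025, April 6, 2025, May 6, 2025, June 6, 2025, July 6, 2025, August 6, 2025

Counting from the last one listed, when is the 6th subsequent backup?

The day-of-month is always 6 (31, 30, 31, 30, 31 days between events).
So this recurs on the 6th of each month.
Next: September 2025 → September 6, 2025.
October 2025: October 6, 2025.
November 2025: November 6, 2025.
Next: December 2025 → December 6, 2025.
January 2026: January 6, 2026.
Next: February 2026 → February 6, 2026.

February 6, 2026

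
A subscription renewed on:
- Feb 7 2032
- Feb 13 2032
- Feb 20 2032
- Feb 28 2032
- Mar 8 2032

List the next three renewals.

Gaps: 6, 7, 8, 9 days — each gap is 1 larger than the previous one.
Next gap: 10 days. Mar 8 2032 + 10 days = Mar 18 2032.
Next gap: 11 days. Mar 18 2032 + 11 days = Mar 29 2032.
Next gap: 12 days. Mar 29 2032 + 12 days = Apr 10 2032.

Mar 18 2032, Mar 29 2032, Apr 10 2032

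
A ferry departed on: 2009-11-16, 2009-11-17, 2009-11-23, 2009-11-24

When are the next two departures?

Every event lands on a Monday or Tuesday (gaps cycle 1, 6, 1).
So the schedule is: every Monday and Tuesday.
The following Monday is 2009-11-30.
Next Tuesday: 2009-12-01.

2009-11-30, 2009-12-01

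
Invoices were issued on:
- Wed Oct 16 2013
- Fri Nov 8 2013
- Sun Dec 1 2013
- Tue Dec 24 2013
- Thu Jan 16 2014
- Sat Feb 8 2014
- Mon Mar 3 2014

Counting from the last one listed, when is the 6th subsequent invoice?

Sat Jul 19 2014

Gaps between consecutive events: 23, 23, 23, 23, 23, 23 days — a constant 23-day interval.
Mon Mar 3 2014 + 23 days = Wed Mar 26 2014.
Wed Mar 26 2014 + 23 days = Fri Apr 18 2014.
Fri Apr 18 2014 + 23 days = Sun May 11 2014.
Sun May 11 2014 + 23 days = Tue Jun 3 2014.
Tue Jun 3 2014 + 23 days = Thu Jun 26 2014.
Thu Jun 26 2014 + 23 days = Sat Jul 19 2014.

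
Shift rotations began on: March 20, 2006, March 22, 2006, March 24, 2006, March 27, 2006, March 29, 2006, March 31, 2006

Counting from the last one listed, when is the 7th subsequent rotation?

April 17, 2006

Every event lands on a Monday or Wednesday or Friday (gaps cycle 2, 2, 3, 2, 2).
So the schedule is: every Monday, Wednesday and Friday.
The following Monday is April 3, 2006.
The following Wednesday is April 5, 2006.
Next Friday: April 7, 2006.
The following Monday is April 10, 2006.
The following Wednesday is April 12, 2006.
Next Friday: April 14, 2006.
The following Monday is April 17, 2006.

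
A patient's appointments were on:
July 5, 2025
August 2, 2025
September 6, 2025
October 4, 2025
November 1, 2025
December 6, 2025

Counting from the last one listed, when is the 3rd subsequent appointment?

March 7, 2026

These are Saturdays at 28- or 35-day spacing (28, 35, 28, 28, 35).
The pattern: 1st Saturday of the month.
January 2026 — 1st Saturday is January 3, 2026.
1st Saturday of February 2026: February 7, 2026.
1st Saturday of March 2026: March 7, 2026.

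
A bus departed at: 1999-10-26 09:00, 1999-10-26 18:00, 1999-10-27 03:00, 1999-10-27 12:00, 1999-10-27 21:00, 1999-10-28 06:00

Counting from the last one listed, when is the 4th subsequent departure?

1999-10-29 18:00

Gaps: 9, 9, 9, 9, 9 hours — each event is 9 hours after the previous one.
1999-10-28 06:00 + 9 h = 1999-10-28 15:00.
1999-10-28 15:00 + 9 h = 1999-10-29 00:00.
1999-10-29 00:00 + 9 h = 1999-10-29 09:00.
1999-10-29 09:00 + 9 h = 1999-10-29 18:00.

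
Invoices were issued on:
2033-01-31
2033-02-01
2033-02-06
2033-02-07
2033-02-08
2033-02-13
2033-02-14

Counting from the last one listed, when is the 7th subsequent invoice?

Gaps: 1, 5, 1, 1, 5, 1 days — not constant, but cyclic with period 3.
The events fall on every Monday, Tuesday and Sunday.
The following Tuesday is 2033-02-15.
Next Sunday: 2033-02-20.
The following Monday is 2033-02-21.
The following Tuesday is 2033-02-22.
Next Sunday: 2033-02-27.
Next Monday: 2033-02-28.
Next Tuesday: 2033-03-01.

2033-03-01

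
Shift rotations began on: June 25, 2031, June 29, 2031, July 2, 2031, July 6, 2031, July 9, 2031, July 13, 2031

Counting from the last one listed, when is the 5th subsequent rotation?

July 30, 2031

The gap pattern 4, 3, 4, 3, 4 repeats every 2 events.
These are the Wednesdays and Sundays of each week.
The following Wednesday is July 16, 2031.
The following Sunday is July 20, 2031.
The following Wednesday is July 23, 2031.
Next Sunday: July 27, 2031.
Next Wednesday: July 30, 2031.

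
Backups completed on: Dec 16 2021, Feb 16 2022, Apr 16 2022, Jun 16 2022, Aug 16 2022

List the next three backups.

The day-of-month is always 16 (62, 59, 61, 61 days between events).
So this recurs on the 16th of every 2 months.
Next: October 2022 → Oct 16 2022.
December 2022: Dec 16 2022.
Next: February 2023 → Feb 16 2023.

Oct 16 2022, Dec 16 2022, Feb 16 2023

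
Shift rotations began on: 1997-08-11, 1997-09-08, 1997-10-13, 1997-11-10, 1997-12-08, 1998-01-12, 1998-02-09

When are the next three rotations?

All dates are Mondays, 28, 35, 28, 28, 35, 28 days apart.
Specifically, the 2nd Monday of each month.
2nd Monday of March 1998: 1998-03-09.
2nd Monday of April 1998: 1998-04-13.
2nd Monday of May 1998: 1998-05-11.

1998-03-09, 1998-04-13, 1998-05-11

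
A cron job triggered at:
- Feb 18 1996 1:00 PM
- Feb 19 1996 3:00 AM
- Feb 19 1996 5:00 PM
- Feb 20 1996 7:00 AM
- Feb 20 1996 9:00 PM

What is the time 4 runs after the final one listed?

Feb 23 1996 5:00 AM

Spacing: 14, 14, 14, 14 h — constant 14 h.
Feb 20 1996 9:00 PM + 14 h = Feb 21 1996 11:00 AM.
Feb 21 1996 11:00 AM + 14 h = Feb 22 1996 1:00 AM.
Feb 22 1996 1:00 AM + 14 h = Feb 22 1996 3:00 PM.
Feb 22 1996 3:00 PM + 14 h = Feb 23 1996 5:00 AM.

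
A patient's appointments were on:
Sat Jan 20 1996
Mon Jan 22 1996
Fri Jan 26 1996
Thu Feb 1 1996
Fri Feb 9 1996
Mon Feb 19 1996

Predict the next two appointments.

Sat Mar 2 1996, Sat Mar 16 1996

The spacing grows by 2 each time: 2, 4, 6, 8, 10 days.
Next gap: 12 days. Mon Feb 19 1996 + 12 days = Sat Mar 2 1996.
Next gap: 14 days. Sat Mar 2 1996 + 14 days = Sat Mar 16 1996.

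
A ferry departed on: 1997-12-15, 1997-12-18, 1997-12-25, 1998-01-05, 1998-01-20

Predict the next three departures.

Intervals are 3, 7, 11, 15 days — an arithmetic progression with common difference 4.
Next gap: 19 days. 1998-01-20 + 19 days = 1998-02-08.
Next gap: 23 days. 1998-02-08 + 23 days = 1998-03-03.
Next gap: 27 days. 1998-03-03 + 27 days = 1998-03-30.

1998-02-08, 1998-03-03, 1998-03-30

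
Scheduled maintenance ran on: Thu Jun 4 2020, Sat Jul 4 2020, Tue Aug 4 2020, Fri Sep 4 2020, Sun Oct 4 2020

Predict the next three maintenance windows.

Wed Nov 4 2020, Fri Dec 4 2020, Mon Jan 4 2021

Gaps: 30, 31, 31, 30 days — not constant. Every event is on the 4th of the month.
Pattern: the 4th of each month.
Next: November 2020 → Wed Nov 4 2020.
Next: December 2020 → Fri Dec 4 2020.
January 2021: Mon Jan 4 2021.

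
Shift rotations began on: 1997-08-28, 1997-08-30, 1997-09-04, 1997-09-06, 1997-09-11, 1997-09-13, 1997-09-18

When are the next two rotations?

Gaps: 2, 5, 2, 5, 2, 5 days — not constant, but cyclic with period 2.
The events fall on every Thursday and Saturday.
The following Saturday is 1997-09-20.
The following Thursday is 1997-09-25.

1997-09-20, 1997-09-25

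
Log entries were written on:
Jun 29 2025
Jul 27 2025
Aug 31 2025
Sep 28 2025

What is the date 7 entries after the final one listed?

Every date is a Sunday; gaps 28, 35, 28 days.
Each is the last Sunday of its month (at least one falls on the 29th or later, ruling out '4th Sunday').
October 2025 ends with Sunday Oct 26 2025.
Last Sunday of November 2025: Nov 30 2025.
Last Sunday of December 2025: Dec 28 2025.
January 2026 ends with Sunday Jan 25 2026.
February 2026 ends with Sunday Feb 22 2026.
March 2026 ends with Sunday Mar 29 2026.
April 2026 ends with Sunday Apr 26 2026.

Apr 26 2026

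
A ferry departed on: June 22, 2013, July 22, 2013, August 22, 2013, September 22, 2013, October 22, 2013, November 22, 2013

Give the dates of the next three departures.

The day-of-month is always 22 (30, 31, 31, 30, 31 days between events).
So this recurs on the 22nd of each month.
December 2013: December 22, 2013.
January 2014: January 22, 2014.
February 2014: February 22, 2014.

December 22, 2013; January 22, 2014; February 22, 2014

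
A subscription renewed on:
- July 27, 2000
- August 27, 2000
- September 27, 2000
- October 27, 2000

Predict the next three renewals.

November 27, 2000; December 27, 2000; January 27, 2001

Each date is the 27th; the gaps (31, 31, 30) track the month lengths.
The rule is the 27th of each month.
Next: November 2000 → November 27, 2000.
December 2000: December 27, 2000.
Next: January 2001 → January 27, 2001.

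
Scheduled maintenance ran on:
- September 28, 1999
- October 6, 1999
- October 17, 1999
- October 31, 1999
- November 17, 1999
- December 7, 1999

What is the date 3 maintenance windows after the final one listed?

February 23, 2000

The spacing grows by 3 each time: 8, 11, 14, 17, 20 days.
Next gap: 23 days. December 7, 1999 + 23 days = December 30, 1999.
Next gap: 26 days. December 30, 1999 + 26 days = January 25, 2000.
Next gap: 29 days. January 25, 2000 + 29 days = February 23, 2000.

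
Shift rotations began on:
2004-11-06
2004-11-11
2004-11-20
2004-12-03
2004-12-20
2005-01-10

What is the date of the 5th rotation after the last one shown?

Intervals are 5, 9, 13, 17, 21 days — an arithmetic progression with common difference 4.
Next gap: 25 days. 2005-01-10 + 25 days = 2005-02-04.
Next gap: 29 days. 2005-02-04 + 29 days = 2005-03-05.
Next gap: 33 days. 2005-03-05 + 33 days = 2005-04-07.
Next gap: 37 days. 2005-04-07 + 37 days = 2005-05-14.
Next gap: 41 days. 2005-05-14 + 41 days = 2005-06-24.

2005-06-24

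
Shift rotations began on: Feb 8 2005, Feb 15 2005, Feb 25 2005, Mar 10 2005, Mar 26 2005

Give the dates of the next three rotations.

The spacing grows by 3 each time: 7, 10, 13, 16 days.
Next gap: 19 days. Mar 26 2005 + 19 days = Apr 14 2005.
Next gap: 22 days. Apr 14 2005 + 22 days = May 6 2005.
Next gap: 25 days. May 6 2005 + 25 days = May 31 2005.

Apr 14 2005, May 6 2005, May 31 2005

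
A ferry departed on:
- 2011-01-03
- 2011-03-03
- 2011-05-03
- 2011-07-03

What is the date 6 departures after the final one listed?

Gaps: 59, 61, 61 days — not constant. Every event is on the 3rd of the month.
Pattern: the 3rd of every 2 months.
September 2011: 2011-09-03.
Next: November 2011 → 2011-11-03.
January 2012: 2012-01-03.
Next: March 2012 → 2012-03-03.
Next: May 2012 → 2012-05-03.
July 2012: 2012-07-03.

2012-07-03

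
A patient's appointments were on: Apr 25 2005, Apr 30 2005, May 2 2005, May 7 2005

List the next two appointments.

Gaps: 5, 2, 5 days — not constant, but cyclic with period 2.
The events fall on every Monday and Saturday.
The following Monday is May 9 2005.
Next Saturday: May 14 2005.

May 9 2005, May 14 2005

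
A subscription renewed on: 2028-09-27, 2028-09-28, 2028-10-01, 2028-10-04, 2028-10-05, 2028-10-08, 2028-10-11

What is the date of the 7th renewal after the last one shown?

2028-10-26

The gap pattern 1, 3, 3, 1, 3, 3 repeats every 3 events.
These are the Wednesdays, Thursdays and Sundays of each week.
The following Thursday is 2028-10-12.
Next Sunday: 2028-10-15.
Next Wednesday: 2028-10-18.
The following Thursday is 2028-10-19.
The following Sunday is 2028-10-22.
The following Wednesday is 2028-10-25.
The following Thursday is 2028-10-26.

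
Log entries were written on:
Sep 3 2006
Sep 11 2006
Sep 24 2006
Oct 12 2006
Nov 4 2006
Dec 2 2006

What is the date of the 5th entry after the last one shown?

The spacing grows by 5 each time: 8, 13, 18, 23, 28 days.
Next gap: 33 days. Dec 2 2006 + 33 days = Jan 4 2007.
Next gap: 38 days. Jan 4 2007 + 38 days = Feb 11 2007.
Next gap: 43 days. Feb 11 2007 + 43 days = Mar 26 2007.
Next gap: 48 days. Mar 26 2007 + 48 days = May 13 2007.
Next gap: 53 days. May 13 2007 + 53 days = Jul 5 2007.

Jul 5 2007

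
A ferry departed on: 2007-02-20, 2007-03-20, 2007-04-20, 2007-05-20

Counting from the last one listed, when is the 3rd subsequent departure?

2007-08-20

Each date is the 20th; the gaps (28, 31, 30) track the month lengths.
The rule is the 20th of each month.
Next: June 2007 → 2007-06-20.
Next: July 2007 → 2007-07-20.
August 2007: 2007-08-20.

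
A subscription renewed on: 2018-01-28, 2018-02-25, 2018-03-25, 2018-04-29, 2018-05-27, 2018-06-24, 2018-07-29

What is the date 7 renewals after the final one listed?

Every date is a Sunday; gaps 28, 28, 35, 28, 28, 35 days.
Each is the last Sunday of its month (at least one falls on the 29th or later, ruling out '4th Sunday').
August 2018 ends with Sunday 2018-08-26.
Last Sunday of September 2018: 2018-09-30.
October 2018 ends with Sunday 2018-10-28.
Last Sunday of November 2018: 2018-11-25.
Last Sunday of December 2018: 2018-12-30.
January 2019 ends with Sunday 2019-01-27.
Last Sunday of February 2019: 2019-02-24.

2019-02-24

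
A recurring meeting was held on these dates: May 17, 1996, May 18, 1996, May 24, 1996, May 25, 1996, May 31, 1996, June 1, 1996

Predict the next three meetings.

The gap pattern 1, 6, 1, 6, 1 repeats every 2 events.
These are the Fridays and Saturdays of each week.
Next Friday: June 7, 1996.
The following Saturday is June 8, 1996.
The following Friday is June 14, 1996.

June 7, 1996; June 8, 1996; June 14, 1996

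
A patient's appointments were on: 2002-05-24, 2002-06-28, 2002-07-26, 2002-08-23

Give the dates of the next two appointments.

All dates are Fridays, 35, 28, 28 days apart.
Specifically, the 4th Friday of each month.
4th Friday of September 2002: 2002-09-27.
October 2002 — 4th Friday is 2002-10-25.

2002-09-27, 2002-10-25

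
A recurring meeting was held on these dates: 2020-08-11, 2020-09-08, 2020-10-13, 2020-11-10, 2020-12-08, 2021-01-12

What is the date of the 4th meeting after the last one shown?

2021-05-11

All dates are Tuesdays, 28, 35, 28, 28, 35 days apart.
Specifically, the 2nd Tuesday of each month.
February 2021 — 2nd Tuesday is 2021-02-09.
March 2021 — 2nd Tuesday is 2021-03-09.
April 2021 — 2nd Tuesday is 2021-04-13.
2nd Tuesday of May 2021: 2021-05-11.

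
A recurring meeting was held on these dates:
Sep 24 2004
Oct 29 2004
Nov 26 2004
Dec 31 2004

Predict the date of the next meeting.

Jan 28 2005

Every date is a Friday; gaps 35, 28, 35 days.
Each is the last Friday of its month (at least one falls on the 29th or later, ruling out '4th Friday').
Last Friday of January 2005: Jan 28 2005.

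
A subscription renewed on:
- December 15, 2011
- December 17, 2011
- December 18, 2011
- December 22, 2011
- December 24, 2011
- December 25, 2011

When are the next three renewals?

December 29, 2011; December 31, 2011; January 1, 2012

Gaps: 2, 1, 4, 2, 1 days — not constant, but cyclic with period 3.
The events fall on every Thursday, Saturday and Sunday.
The following Thursday is December 29, 2011.
The following Saturday is December 31, 2011.
Next Sunday: January 1, 2012.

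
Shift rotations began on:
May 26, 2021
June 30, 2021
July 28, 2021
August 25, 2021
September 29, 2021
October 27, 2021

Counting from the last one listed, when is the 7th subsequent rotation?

May 25, 2022

Every date is a Wednesday; gaps 35, 28, 28, 35, 28 days.
Each is the last Wednesday of its month (at least one falls on the 29th or later, ruling out '4th Wednesday').
Last Wednesday of November 2021: November 24, 2021.
December 2021 ends with Wednesday December 29, 2021.
January 2022 ends with Wednesday January 26, 2022.
Last Wednesday of February 2022: February 23, 2022.
March 2022 ends with Wednesday March 30, 2022.
April 2022 ends with Wednesday April 27, 2022.
Last Wednesday of May 2022: May 25, 2022.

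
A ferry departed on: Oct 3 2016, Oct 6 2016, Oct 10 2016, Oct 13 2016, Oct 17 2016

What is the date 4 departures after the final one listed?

Every event lands on a Monday or Thursday (gaps cycle 3, 4, 3, 4).
So the schedule is: every Monday and Thursday.
Next Thursday: Oct 20 2016.
The following Monday is Oct 24 2016.
The following Thursday is Oct 27 2016.
Next Monday: Oct 31 2016.

Oct 31 2016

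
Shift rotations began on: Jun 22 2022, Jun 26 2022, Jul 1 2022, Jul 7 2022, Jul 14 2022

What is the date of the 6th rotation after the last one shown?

The spacing grows by 1 each time: 4, 5, 6, 7 days.
Next gap: 8 days. Jul 14 2022 + 8 days = Jul 22 2022.
Next gap: 9 days. Jul 22 2022 + 9 days = Jul 31 2022.
Next gap: 10 days. Jul 31 2022 + 10 days = Aug 10 2022.
Next gap: 11 days. Aug 10 2022 + 11 days = Aug 21 2022.
Next gap: 12 days. Aug 21 2022 + 12 days = Sep 2 2022.
Next gap: 13 days. Sep 2 2022 + 13 days = Sep 15 2022.

Sep 15 2022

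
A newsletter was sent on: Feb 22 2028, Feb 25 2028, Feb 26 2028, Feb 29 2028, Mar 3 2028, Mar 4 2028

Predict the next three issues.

Mar 7 2028, Mar 10 2028, Mar 11 2028

Every event lands on a Tuesday or Friday or Saturday (gaps cycle 3, 1, 3, 3, 1).
So the schedule is: every Tuesday, Friday and Saturday.
Next Tuesday: Mar 7 2028.
The following Friday is Mar 10 2028.
Next Saturday: Mar 11 2028.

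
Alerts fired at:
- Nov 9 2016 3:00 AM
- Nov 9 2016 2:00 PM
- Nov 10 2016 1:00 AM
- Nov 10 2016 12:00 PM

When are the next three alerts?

Nov 10 2016 11:00 PM, Nov 11 2016 10:00 AM, Nov 11 2016 9:00 PM

The interval is a steady 11 hours (11, 11, 11).
Nov 10 2016 12:00 PM + 11 h = Nov 10 2016 11:00 PM.
Nov 10 2016 11:00 PM + 11 h = Nov 11 2016 10:00 AM.
Nov 11 2016 10:00 AM + 11 h = Nov 11 2016 9:00 PM.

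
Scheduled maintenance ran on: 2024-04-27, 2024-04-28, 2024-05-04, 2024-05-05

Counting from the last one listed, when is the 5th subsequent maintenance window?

2024-05-25

The gap pattern 1, 6, 1 repeats every 2 events.
These are the Saturdays and Sundays of each week.
The following Saturday is 2024-05-11.
The following Sunday is 2024-05-12.
Next Saturday: 2024-05-18.
Next Sunday: 2024-05-19.
Next Saturday: 2024-05-25.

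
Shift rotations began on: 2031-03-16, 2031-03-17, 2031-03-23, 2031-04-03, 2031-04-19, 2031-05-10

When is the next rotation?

2031-06-05

The spacing grows by 5 each time: 1, 6, 11, 16, 21 days.
Next gap: 26 days. 2031-05-10 + 26 days = 2031-06-05.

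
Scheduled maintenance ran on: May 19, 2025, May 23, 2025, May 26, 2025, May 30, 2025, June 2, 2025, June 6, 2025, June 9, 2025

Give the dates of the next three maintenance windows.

Gaps: 4, 3, 4, 3, 4, 3 days — not constant, but cyclic with period 2.
The events fall on every Monday and Friday.
The following Friday is June 13, 2025.
Next Monday: June 16, 2025.
The following Friday is June 20, 2025.

June 13, 2025; June 16, 2025; June 20, 2025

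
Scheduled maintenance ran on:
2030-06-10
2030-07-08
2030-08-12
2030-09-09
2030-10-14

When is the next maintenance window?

2030-11-11

Gaps: 28, 35, 28, 35 days — a mix of 28 and 35. Every date is a Monday.
Each is the 2nd Monday of its month.
November 2030 — 2nd Monday is 2030-11-11.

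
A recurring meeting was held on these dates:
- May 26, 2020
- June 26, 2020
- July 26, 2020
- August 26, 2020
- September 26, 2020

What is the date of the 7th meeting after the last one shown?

April 26, 2021

Gaps: 31, 30, 31, 31 days — not constant. Every event is on the 26th of the month.
Pattern: the 26th of each month.
October 2020: October 26, 2020.
Next: November 2020 → November 26, 2020.
Next: December 2020 → December 26, 2020.
January 2021: January 26, 2021.
February 2021: February 26, 2021.
Next: March 2021 → March 26, 2021.
Next: April 2021 → April 26, 2021.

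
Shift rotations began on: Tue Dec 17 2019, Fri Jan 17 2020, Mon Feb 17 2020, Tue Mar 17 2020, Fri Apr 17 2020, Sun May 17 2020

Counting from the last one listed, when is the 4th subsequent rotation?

Thu Sep 17 2020

The day-of-month is always 17 (31, 31, 29, 31, 30 days between events).
So this recurs on the 17th of each month.
Next: June 2020 → Wed Jun 17 2020.
Next: July 2020 → Fri Jul 17 2020.
Next: August 2020 → Mon Aug 17 2020.
Next: September 2020 → Thu Sep 17 2020.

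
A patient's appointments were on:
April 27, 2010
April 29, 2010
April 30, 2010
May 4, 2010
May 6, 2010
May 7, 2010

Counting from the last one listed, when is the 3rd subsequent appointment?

Gaps: 2, 1, 4, 2, 1 days — not constant, but cyclic with period 3.
The events fall on every Tuesday, Thursday and Friday.
Next Tuesday: May 11, 2010.
Next Thursday: May 13, 2010.
Next Friday: May 14, 2010.

May 14, 2010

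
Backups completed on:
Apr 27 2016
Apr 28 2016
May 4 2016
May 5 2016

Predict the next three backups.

May 11 2016, May 12 2016, May 18 2016

Gaps: 1, 6, 1 days — not constant, but cyclic with period 2.
The events fall on every Wednesday and Thursday.
The following Wednesday is May 11 2016.
The following Thursday is May 12 2016.
The following Wednesday is May 18 2016.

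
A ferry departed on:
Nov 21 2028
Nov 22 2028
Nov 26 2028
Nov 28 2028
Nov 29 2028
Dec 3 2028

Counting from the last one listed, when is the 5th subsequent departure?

Gaps: 1, 4, 2, 1, 4 days — not constant, but cyclic with period 3.
The events fall on every Tuesday, Wednesday and Sunday.
The following Tuesday is Dec 5 2028.
The following Wednesday is Dec 6 2028.
The following Sunday is Dec 10 2028.
Next Tuesday: Dec 12 2028.
Next Wednesday: Dec 13 2028.

Dec 13 2028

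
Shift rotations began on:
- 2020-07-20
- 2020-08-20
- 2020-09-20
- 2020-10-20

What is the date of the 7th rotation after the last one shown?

Each date is the 20th; the gaps (31, 31, 30) track the month lengths.
The rule is the 20th of each month.
November 2020: 2020-11-20.
Next: December 2020 → 2020-12-20.
Next: January 2021 → 2021-01-20.
Next: February 2021 → 2021-02-20.
Next: March 2021 → 2021-03-20.
April 2021: 2021-04-20.
Next: May 2021 → 2021-05-20.

2021-05-20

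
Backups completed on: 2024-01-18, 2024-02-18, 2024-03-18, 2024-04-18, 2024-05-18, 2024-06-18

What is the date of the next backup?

Gaps: 31, 29, 31, 30, 31 days — not constant. Every event is on the 18th of the month.
Pattern: the 18th of each month.
July 2024: 2024-07-18.

2024-07-18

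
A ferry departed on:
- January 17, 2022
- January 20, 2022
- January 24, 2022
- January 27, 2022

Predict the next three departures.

Every event lands on a Monday or Thursday (gaps cycle 3, 4, 3).
So the schedule is: every Monday and Thursday.
The following Monday is January 31, 2022.
Next Thursday: February 3, 2022.
The following Monday is February 7, 2022.

January 31, 2022; February 3, 2022; February 7, 2022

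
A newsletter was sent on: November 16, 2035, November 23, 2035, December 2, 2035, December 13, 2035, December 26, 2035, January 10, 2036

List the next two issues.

January 27, 2036; February 15, 2036

Gaps: 7, 9, 11, 13, 15 days — each gap is 2 larger than the previous one.
Next gap: 17 days. January 10, 2036 + 17 days = January 27, 2036.
Next gap: 19 days. January 27, 2036 + 19 days = February 15, 2036.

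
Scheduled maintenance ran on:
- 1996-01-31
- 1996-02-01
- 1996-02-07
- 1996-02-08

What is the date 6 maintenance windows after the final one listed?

1996-02-29

Gaps: 1, 6, 1 days — not constant, but cyclic with period 2.
The events fall on every Wednesday and Thursday.
The following Wednesday is 1996-02-14.
The following Thursday is 1996-02-15.
The following Wednesday is 1996-02-21.
The following Thursday is 1996-02-22.
The following Wednesday is 1996-02-28.
The following Thursday is 1996-02-29.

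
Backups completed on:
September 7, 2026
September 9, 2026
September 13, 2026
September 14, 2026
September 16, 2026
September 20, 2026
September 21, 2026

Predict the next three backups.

September 23, 2026; September 27, 2026; September 28, 2026

Every event lands on a Monday or Wednesday or Sunday (gaps cycle 2, 4, 1, 2, 4, 1).
So the schedule is: every Monday, Wednesday and Sunday.
The following Wednesday is September 23, 2026.
Next Sunday: September 27, 2026.
Next Monday: September 28, 2026.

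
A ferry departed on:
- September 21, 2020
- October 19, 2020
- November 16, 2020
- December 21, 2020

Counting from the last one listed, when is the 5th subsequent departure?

May 17, 2021

These are Mondays at 28- or 35-day spacing (28, 28, 35).
The pattern: 3rd Monday of the month.
3rd Monday of January 2021: January 18, 2021.
3rd Monday of February 2021: February 15, 2021.
3rd Monday of March 2021: March 15, 2021.
3rd Monday of April 2021: April 19, 2021.
3rd Monday of May 2021: May 17, 2021.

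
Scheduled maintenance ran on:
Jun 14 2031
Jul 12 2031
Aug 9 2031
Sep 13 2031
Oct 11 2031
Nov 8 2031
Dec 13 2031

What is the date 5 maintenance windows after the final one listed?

All dates are Saturdays, 28, 28, 35, 28, 28, 35 days apart.
Specifically, the 2nd Saturday of each month.
2nd Saturday of January 2032: Jan 10 2032.
2nd Saturday of February 2032: Feb 14 2032.
2nd Saturday of March 2032: Mar 13 2032.
2nd Saturday of April 2032: Apr 10 2032.
May 2032 — 2nd Saturday is May 8 2032.

May 8 2032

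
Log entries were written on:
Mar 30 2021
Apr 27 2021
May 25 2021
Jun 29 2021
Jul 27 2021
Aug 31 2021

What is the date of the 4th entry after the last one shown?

These are Tuesdays with 28, 28, 35, 28, 35-day gaps.
Each is the final Tuesday of its month — Mar 30 2021 is past the 28th, so '4th Tuesday' doesn't fit.
September 2021 ends with Tuesday Sep 28 2021.
October 2021 ends with Tuesday Oct 26 2021.
Last Tuesday of November 2021: Nov 30 2021.
Last Tuesday of December 2021: Dec 28 2021.

Dec 28 2021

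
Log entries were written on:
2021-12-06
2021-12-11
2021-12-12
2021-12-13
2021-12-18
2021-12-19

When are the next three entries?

2021-12-20, 2021-12-25, 2021-12-26

The gap pattern 5, 1, 1, 5, 1 repeats every 3 events.
These are the Mondays, Saturdays and Sundays of each week.
Next Monday: 2021-12-20.
The following Saturday is 2021-12-25.
The following Sunday is 2021-12-26.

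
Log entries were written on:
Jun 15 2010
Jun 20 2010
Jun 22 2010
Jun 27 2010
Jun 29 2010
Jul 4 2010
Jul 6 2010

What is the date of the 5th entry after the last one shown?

Jul 25 2010

Gaps: 5, 2, 5, 2, 5, 2 days — not constant, but cyclic with period 2.
The events fall on every Tuesday and Sunday.
Next Sunday: Jul 11 2010.
Next Tuesday: Jul 13 2010.
Next Sunday: Jul 18 2010.
The following Tuesday is Jul 20 2010.
The following Sunday is Jul 25 2010.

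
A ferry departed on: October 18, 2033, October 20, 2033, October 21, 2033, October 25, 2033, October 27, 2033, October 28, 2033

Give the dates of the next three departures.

November 1, 2033; November 3, 2033; November 4, 2033

Gaps: 2, 1, 4, 2, 1 days — not constant, but cyclic with period 3.
The events fall on every Tuesday, Thursday and Friday.
Next Tuesday: November 1, 2033.
The following Thursday is November 3, 2033.
Next Friday: November 4, 2033.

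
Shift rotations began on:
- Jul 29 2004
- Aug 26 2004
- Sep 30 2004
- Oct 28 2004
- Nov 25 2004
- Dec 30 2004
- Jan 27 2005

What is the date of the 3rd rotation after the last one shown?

Apr 28 2005

These are Thursdays with 28, 35, 28, 28, 35, 28-day gaps.
Each is the final Thursday of its month — Jul 29 2004 is past the 28th, so '4th Thursday' doesn't fit.
Last Thursday of February 2005: Feb 24 2005.
Last Thursday of March 2005: Mar 31 2005.
April 2005 ends with Thursday Apr 28 2005.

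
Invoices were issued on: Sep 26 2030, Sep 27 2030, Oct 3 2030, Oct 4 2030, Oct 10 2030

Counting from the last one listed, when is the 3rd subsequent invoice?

Every event lands on a Thursday or Friday (gaps cycle 1, 6, 1, 6).
So the schedule is: every Thursday and Friday.
Next Friday: Oct 11 2030.
Next Thursday: Oct 17 2030.
Next Friday: Oct 18 2030.

Oct 18 2030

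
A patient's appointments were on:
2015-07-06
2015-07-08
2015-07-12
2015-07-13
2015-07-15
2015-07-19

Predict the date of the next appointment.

2015-07-20

Gaps: 2, 4, 1, 2, 4 days — not constant, but cyclic with period 3.
The events fall on every Monday, Wednesday and Sunday.
The following Monday is 2015-07-20.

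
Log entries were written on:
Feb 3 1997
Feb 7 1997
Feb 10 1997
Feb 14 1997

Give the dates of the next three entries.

Every event lands on a Monday or Friday (gaps cycle 4, 3, 4).
So the schedule is: every Monday and Friday.
Next Monday: Feb 17 1997.
The following Friday is Feb 21 1997.
Next Monday: Feb 24 1997.

Feb 17 1997, Feb 21 1997, Feb 24 1997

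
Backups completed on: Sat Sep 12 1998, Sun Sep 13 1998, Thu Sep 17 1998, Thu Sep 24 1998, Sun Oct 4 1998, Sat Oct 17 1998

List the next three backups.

Mon Nov 2 1998, Sat Nov 21 1998, Sun Dec 13 1998

Intervals are 1, 4, 7, 10, 13 days — an arithmetic progression with common difference 3.
Next gap: 16 days. Sat Oct 17 1998 + 16 days = Mon Nov 2 1998.
Next gap: 19 days. Mon Nov 2 1998 + 19 days = Sat Nov 21 1998.
Next gap: 22 days. Sat Nov 21 1998 + 22 days = Sun Dec 13 1998.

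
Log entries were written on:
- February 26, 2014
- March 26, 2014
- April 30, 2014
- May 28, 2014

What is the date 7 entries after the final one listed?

All Wednesdays; the gaps (28, 35, 28) vary with month length.
This is the last Wednesday of each month.
Last Wednesday of June 2014: June 25, 2014.
Last Wednesday of July 2014: July 30, 2014.
August 2014 ends with Wednesday August 27, 2014.
September 2014 ends with Wednesday September 24, 2014.
October 2014 ends with Wednesday October 29, 2014.
November 2014 ends with Wednesday November 26, 2014.
December 2014 ends with Wednesday December 31, 2014.

December 31, 2014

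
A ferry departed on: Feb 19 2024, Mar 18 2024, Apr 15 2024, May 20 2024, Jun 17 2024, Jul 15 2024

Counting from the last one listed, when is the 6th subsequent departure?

Gaps: 28, 28, 35, 28, 28 days — a mix of 28 and 35. Every date is a Monday.
Each is the 3rd Monday of its month.
3rd Monday of August 2024: Aug 19 2024.
September 2024 — 3rd Monday is Sep 16 2024.
3rd Monday of October 2024: Oct 21 2024.
3rd Monday of November 2024: Nov 18 2024.
December 2024 — 3rd Monday is Dec 16 2024.
3rd Monday of January 2025: Jan 20 2025.

Jan 20 2025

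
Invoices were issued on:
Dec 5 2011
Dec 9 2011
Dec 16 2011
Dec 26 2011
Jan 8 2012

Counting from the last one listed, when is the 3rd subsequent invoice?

Mar 5 2012

Gaps: 4, 7, 10, 13 days — each gap is 3 larger than the previous one.
Next gap: 16 days. Jan 8 2012 + 16 days = Jan 24 2012.
Next gap: 19 days. Jan 24 2012 + 19 days = Feb 12 2012.
Next gap: 22 days. Feb 12 2012 + 22 days = Mar 5 2012.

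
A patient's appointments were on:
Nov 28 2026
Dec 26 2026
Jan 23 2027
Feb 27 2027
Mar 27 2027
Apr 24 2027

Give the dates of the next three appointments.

Gaps: 28, 28, 35, 28, 28 days — a mix of 28 and 35. Every date is a Saturday.
Each is the 4th Saturday of its month.
4th Saturday of May 2027: May 22 2027.
June 2027 — 4th Saturday is Jun 26 2027.
July 2027 — 4th Saturday is Jul 24 2027.

May 22 2027, Jun 26 2027, Jul 24 2027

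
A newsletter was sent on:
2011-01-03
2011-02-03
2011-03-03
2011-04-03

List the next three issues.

2011-05-03, 2011-06-03, 2011-07-03

The day-of-month is always 3 (31, 28, 31 days between events).
So this recurs on the 3rd of each month.
Next: May 2011 → 2011-05-03.
June 2011: 2011-06-03.
Next: July 2011 → 2011-07-03.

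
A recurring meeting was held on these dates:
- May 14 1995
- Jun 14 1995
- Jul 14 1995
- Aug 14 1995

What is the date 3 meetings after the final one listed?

Nov 14 1995

The day-of-month is always 14 (31, 30, 31 days between events).
So this recurs on the 14th of each month.
September 1995: Sep 14 1995.
Next: October 1995 → Oct 14 1995.
November 1995: Nov 14 1995.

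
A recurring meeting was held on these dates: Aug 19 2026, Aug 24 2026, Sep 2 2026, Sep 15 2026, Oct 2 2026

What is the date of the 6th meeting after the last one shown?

Intervals are 5, 9, 13, 17 days — an arithmetic progression with common difference 4.
Next gap: 21 days. Oct 2 2026 + 21 days = Oct 23 2026.
Next gap: 25 days. Oct 23 2026 + 25 days = Nov 17 2026.
Next gap: 29 days. Nov 17 2026 + 29 days = Dec 16 2026.
Next gap: 33 days. Dec 16 2026 + 33 days = Jan 18 2027.
Next gap: 37 days. Jan 18 2027 + 37 days = Feb 24 2027.
Next gap: 41 days. Feb 24 2027 + 41 days = Apr 6 2027.

Apr 6 2027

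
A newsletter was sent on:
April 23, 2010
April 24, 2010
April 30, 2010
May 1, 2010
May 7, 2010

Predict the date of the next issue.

The gap pattern 1, 6, 1, 6 repeats every 2 events.
These are the Fridays and Saturdays of each week.
Next Saturday: May 8, 2010.

May 8, 2010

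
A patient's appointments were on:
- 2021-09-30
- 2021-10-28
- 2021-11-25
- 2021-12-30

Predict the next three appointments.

2022-01-27, 2022-02-24, 2022-03-31

Every date is a Thursday; gaps 28, 28, 35 days.
Each is the last Thursday of its month (at least one falls on the 29th or later, ruling out '4th Thursday').
Last Thursday of January 2022: 2022-01-27.
February 2022 ends with Thursday 2022-02-24.
Last Thursday of March 2022: 2022-03-31.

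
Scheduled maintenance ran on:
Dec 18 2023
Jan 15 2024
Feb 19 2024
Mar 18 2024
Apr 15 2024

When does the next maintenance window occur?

May 20 2024

These are Mondays at 28- or 35-day spacing (28, 35, 28, 28).
The pattern: 3rd Monday of the month.
May 2024 — 3rd Monday is May 20 2024.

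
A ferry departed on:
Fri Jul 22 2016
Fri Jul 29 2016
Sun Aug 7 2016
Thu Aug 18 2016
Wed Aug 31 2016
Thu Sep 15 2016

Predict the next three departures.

The spacing grows by 2 each time: 7, 9, 11, 13, 15 days.
Next gap: 17 days. Thu Sep 15 2016 + 17 days = Sun Oct 2 2016.
Next gap: 19 days. Sun Oct 2 2016 + 19 days = Fri Oct 21 2016.
Next gap: 21 days. Fri Oct 21 2016 + 21 days = Fri Nov 11 2016.

Sun Oct 2 2016, Fri Oct 21 2016, Fri Nov 11 2016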